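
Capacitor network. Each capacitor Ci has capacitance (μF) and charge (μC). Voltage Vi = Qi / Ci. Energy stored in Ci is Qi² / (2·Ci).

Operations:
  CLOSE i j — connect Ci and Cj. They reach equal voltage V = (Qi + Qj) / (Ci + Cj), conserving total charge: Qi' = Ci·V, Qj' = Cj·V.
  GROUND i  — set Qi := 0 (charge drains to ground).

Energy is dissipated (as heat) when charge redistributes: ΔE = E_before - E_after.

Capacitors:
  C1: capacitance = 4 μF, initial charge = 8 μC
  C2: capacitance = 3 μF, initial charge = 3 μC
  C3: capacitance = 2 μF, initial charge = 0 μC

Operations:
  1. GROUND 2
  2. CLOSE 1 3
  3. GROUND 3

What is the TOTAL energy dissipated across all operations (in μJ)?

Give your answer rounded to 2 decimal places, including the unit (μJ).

Answer: 5.94 μJ

Derivation:
Initial: C1(4μF, Q=8μC, V=2.00V), C2(3μF, Q=3μC, V=1.00V), C3(2μF, Q=0μC, V=0.00V)
Op 1: GROUND 2: Q2=0; energy lost=1.500
Op 2: CLOSE 1-3: Q_total=8.00, C_total=6.00, V=1.33; Q1=5.33, Q3=2.67; dissipated=2.667
Op 3: GROUND 3: Q3=0; energy lost=1.778
Total dissipated: 5.944 μJ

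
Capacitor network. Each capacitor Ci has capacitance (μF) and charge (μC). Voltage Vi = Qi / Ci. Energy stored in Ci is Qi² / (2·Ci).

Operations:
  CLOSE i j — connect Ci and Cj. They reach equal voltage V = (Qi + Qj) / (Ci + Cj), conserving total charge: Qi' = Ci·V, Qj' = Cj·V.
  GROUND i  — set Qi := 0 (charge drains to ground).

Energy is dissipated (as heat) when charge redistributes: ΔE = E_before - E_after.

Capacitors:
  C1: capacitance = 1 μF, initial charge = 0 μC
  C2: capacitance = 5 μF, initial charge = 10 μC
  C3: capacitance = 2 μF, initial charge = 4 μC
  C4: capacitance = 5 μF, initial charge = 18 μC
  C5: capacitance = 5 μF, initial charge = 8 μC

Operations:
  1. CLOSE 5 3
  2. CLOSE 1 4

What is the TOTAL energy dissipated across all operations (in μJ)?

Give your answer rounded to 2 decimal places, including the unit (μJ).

Initial: C1(1μF, Q=0μC, V=0.00V), C2(5μF, Q=10μC, V=2.00V), C3(2μF, Q=4μC, V=2.00V), C4(5μF, Q=18μC, V=3.60V), C5(5μF, Q=8μC, V=1.60V)
Op 1: CLOSE 5-3: Q_total=12.00, C_total=7.00, V=1.71; Q5=8.57, Q3=3.43; dissipated=0.114
Op 2: CLOSE 1-4: Q_total=18.00, C_total=6.00, V=3.00; Q1=3.00, Q4=15.00; dissipated=5.400
Total dissipated: 5.514 μJ

Answer: 5.51 μJ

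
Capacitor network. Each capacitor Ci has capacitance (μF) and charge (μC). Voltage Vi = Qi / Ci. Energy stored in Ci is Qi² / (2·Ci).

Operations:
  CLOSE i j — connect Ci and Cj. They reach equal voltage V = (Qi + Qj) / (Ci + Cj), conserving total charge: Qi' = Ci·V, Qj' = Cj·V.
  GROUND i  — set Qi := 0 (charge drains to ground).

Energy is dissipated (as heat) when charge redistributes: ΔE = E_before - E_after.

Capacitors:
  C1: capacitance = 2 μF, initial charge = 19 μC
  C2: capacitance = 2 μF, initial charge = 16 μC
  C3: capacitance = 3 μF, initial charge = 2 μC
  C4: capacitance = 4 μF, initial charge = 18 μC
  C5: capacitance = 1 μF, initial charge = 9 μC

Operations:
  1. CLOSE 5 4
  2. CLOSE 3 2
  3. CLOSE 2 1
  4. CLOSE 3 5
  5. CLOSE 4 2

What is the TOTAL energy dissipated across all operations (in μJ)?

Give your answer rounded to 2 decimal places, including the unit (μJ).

Initial: C1(2μF, Q=19μC, V=9.50V), C2(2μF, Q=16μC, V=8.00V), C3(3μF, Q=2μC, V=0.67V), C4(4μF, Q=18μC, V=4.50V), C5(1μF, Q=9μC, V=9.00V)
Op 1: CLOSE 5-4: Q_total=27.00, C_total=5.00, V=5.40; Q5=5.40, Q4=21.60; dissipated=8.100
Op 2: CLOSE 3-2: Q_total=18.00, C_total=5.00, V=3.60; Q3=10.80, Q2=7.20; dissipated=32.267
Op 3: CLOSE 2-1: Q_total=26.20, C_total=4.00, V=6.55; Q2=13.10, Q1=13.10; dissipated=17.405
Op 4: CLOSE 3-5: Q_total=16.20, C_total=4.00, V=4.05; Q3=12.15, Q5=4.05; dissipated=1.215
Op 5: CLOSE 4-2: Q_total=34.70, C_total=6.00, V=5.78; Q4=23.13, Q2=11.57; dissipated=0.882
Total dissipated: 59.868 μJ

Answer: 59.87 μJ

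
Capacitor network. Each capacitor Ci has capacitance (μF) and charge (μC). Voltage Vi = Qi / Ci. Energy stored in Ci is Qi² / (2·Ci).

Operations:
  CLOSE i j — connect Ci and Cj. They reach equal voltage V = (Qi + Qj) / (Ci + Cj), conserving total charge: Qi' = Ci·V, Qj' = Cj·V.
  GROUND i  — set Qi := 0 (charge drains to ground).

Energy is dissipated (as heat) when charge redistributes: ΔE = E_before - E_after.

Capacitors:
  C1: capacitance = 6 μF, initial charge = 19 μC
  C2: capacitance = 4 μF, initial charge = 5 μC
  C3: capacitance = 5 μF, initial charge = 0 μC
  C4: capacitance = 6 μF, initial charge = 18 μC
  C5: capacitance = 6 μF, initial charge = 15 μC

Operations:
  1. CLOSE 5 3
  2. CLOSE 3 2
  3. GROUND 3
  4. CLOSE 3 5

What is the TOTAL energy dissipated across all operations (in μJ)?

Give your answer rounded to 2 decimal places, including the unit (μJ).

Initial: C1(6μF, Q=19μC, V=3.17V), C2(4μF, Q=5μC, V=1.25V), C3(5μF, Q=0μC, V=0.00V), C4(6μF, Q=18μC, V=3.00V), C5(6μF, Q=15μC, V=2.50V)
Op 1: CLOSE 5-3: Q_total=15.00, C_total=11.00, V=1.36; Q5=8.18, Q3=6.82; dissipated=8.523
Op 2: CLOSE 3-2: Q_total=11.82, C_total=9.00, V=1.31; Q3=6.57, Q2=5.25; dissipated=0.014
Op 3: GROUND 3: Q3=0; energy lost=4.311
Op 4: CLOSE 3-5: Q_total=8.18, C_total=11.00, V=0.74; Q3=3.72, Q5=4.46; dissipated=2.536
Total dissipated: 15.384 μJ

Answer: 15.38 μJ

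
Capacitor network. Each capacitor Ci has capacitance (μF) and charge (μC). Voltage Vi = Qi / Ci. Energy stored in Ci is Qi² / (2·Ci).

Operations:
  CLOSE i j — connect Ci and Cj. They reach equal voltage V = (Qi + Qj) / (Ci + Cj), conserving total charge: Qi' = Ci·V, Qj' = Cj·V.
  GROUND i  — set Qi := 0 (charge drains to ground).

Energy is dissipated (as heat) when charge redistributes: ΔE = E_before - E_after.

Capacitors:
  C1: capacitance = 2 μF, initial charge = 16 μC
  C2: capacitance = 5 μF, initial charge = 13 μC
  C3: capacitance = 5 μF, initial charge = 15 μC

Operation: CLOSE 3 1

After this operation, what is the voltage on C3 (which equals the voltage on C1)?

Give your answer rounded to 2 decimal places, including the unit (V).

Initial: C1(2μF, Q=16μC, V=8.00V), C2(5μF, Q=13μC, V=2.60V), C3(5μF, Q=15μC, V=3.00V)
Op 1: CLOSE 3-1: Q_total=31.00, C_total=7.00, V=4.43; Q3=22.14, Q1=8.86; dissipated=17.857

Answer: 4.43 V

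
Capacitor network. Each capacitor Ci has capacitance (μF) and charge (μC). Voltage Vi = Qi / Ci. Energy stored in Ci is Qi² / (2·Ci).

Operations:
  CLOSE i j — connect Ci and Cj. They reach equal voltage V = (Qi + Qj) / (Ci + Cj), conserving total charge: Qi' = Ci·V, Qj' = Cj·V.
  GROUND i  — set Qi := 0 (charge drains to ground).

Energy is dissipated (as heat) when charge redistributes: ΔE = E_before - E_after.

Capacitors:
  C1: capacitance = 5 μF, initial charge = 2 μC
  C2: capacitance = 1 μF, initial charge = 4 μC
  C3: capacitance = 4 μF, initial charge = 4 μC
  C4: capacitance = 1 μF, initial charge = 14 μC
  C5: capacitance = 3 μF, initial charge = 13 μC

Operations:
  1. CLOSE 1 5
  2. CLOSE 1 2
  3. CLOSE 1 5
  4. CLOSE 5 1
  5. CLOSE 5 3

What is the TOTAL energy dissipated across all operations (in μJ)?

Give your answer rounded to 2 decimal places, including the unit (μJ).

Initial: C1(5μF, Q=2μC, V=0.40V), C2(1μF, Q=4μC, V=4.00V), C3(4μF, Q=4μC, V=1.00V), C4(1μF, Q=14μC, V=14.00V), C5(3μF, Q=13μC, V=4.33V)
Op 1: CLOSE 1-5: Q_total=15.00, C_total=8.00, V=1.88; Q1=9.38, Q5=5.62; dissipated=14.504
Op 2: CLOSE 1-2: Q_total=13.38, C_total=6.00, V=2.23; Q1=11.15, Q2=2.23; dissipated=1.882
Op 3: CLOSE 1-5: Q_total=16.77, C_total=8.00, V=2.10; Q1=10.48, Q5=6.29; dissipated=0.118
Op 4: CLOSE 5-1: Q_total=16.77, C_total=8.00, V=2.10; Q5=6.29, Q1=10.48; dissipated=0.000
Op 5: CLOSE 5-3: Q_total=10.29, C_total=7.00, V=1.47; Q5=4.41, Q3=5.88; dissipated=1.030
Total dissipated: 17.534 μJ

Answer: 17.53 μJ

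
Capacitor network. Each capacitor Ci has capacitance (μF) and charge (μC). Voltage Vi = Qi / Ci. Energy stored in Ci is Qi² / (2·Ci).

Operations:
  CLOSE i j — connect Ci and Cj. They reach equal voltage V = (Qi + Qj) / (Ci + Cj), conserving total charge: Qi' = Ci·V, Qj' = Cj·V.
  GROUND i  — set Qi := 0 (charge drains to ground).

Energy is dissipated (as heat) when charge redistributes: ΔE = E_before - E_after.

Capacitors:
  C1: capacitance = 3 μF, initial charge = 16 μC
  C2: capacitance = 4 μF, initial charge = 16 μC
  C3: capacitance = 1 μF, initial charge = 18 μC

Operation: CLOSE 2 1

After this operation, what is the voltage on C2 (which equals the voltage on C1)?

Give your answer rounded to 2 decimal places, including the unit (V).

Answer: 4.57 V

Derivation:
Initial: C1(3μF, Q=16μC, V=5.33V), C2(4μF, Q=16μC, V=4.00V), C3(1μF, Q=18μC, V=18.00V)
Op 1: CLOSE 2-1: Q_total=32.00, C_total=7.00, V=4.57; Q2=18.29, Q1=13.71; dissipated=1.524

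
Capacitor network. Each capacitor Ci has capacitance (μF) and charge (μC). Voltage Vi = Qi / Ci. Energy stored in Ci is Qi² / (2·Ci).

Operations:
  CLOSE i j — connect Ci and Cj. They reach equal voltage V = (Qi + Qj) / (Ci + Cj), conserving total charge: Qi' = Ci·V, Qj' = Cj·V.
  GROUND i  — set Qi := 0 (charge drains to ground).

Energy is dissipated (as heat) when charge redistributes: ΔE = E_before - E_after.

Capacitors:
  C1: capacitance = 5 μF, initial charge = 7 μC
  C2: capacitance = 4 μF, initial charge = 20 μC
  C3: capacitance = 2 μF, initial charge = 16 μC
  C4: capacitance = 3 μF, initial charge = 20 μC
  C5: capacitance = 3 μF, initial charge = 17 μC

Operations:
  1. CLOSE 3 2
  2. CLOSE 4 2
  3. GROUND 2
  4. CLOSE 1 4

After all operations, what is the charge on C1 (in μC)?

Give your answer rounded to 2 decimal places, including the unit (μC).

Initial: C1(5μF, Q=7μC, V=1.40V), C2(4μF, Q=20μC, V=5.00V), C3(2μF, Q=16μC, V=8.00V), C4(3μF, Q=20μC, V=6.67V), C5(3μF, Q=17μC, V=5.67V)
Op 1: CLOSE 3-2: Q_total=36.00, C_total=6.00, V=6.00; Q3=12.00, Q2=24.00; dissipated=6.000
Op 2: CLOSE 4-2: Q_total=44.00, C_total=7.00, V=6.29; Q4=18.86, Q2=25.14; dissipated=0.381
Op 3: GROUND 2: Q2=0; energy lost=79.020
Op 4: CLOSE 1-4: Q_total=25.86, C_total=8.00, V=3.23; Q1=16.16, Q4=9.70; dissipated=22.378
Final charges: Q1=16.16, Q2=0.00, Q3=12.00, Q4=9.70, Q5=17.00

Answer: 16.16 μC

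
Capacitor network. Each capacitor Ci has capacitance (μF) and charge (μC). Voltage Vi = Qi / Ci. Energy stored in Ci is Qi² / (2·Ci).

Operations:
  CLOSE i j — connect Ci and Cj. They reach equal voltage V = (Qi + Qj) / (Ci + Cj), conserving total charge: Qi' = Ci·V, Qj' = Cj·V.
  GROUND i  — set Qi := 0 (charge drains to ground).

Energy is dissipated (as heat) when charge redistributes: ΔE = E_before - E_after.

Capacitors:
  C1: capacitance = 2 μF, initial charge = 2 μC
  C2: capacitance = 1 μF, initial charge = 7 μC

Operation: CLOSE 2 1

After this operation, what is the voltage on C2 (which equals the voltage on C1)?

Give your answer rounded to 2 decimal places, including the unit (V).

Answer: 3.00 V

Derivation:
Initial: C1(2μF, Q=2μC, V=1.00V), C2(1μF, Q=7μC, V=7.00V)
Op 1: CLOSE 2-1: Q_total=9.00, C_total=3.00, V=3.00; Q2=3.00, Q1=6.00; dissipated=12.000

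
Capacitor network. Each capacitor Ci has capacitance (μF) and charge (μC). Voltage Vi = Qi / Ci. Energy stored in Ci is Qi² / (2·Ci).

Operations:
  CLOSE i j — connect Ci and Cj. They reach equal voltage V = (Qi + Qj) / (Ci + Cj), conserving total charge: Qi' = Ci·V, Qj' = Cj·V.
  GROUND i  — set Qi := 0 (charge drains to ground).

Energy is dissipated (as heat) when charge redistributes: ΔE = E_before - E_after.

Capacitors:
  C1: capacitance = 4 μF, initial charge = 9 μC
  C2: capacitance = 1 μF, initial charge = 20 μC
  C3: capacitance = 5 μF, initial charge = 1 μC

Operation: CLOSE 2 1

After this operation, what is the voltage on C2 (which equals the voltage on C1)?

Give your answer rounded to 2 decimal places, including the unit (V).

Answer: 5.80 V

Derivation:
Initial: C1(4μF, Q=9μC, V=2.25V), C2(1μF, Q=20μC, V=20.00V), C3(5μF, Q=1μC, V=0.20V)
Op 1: CLOSE 2-1: Q_total=29.00, C_total=5.00, V=5.80; Q2=5.80, Q1=23.20; dissipated=126.025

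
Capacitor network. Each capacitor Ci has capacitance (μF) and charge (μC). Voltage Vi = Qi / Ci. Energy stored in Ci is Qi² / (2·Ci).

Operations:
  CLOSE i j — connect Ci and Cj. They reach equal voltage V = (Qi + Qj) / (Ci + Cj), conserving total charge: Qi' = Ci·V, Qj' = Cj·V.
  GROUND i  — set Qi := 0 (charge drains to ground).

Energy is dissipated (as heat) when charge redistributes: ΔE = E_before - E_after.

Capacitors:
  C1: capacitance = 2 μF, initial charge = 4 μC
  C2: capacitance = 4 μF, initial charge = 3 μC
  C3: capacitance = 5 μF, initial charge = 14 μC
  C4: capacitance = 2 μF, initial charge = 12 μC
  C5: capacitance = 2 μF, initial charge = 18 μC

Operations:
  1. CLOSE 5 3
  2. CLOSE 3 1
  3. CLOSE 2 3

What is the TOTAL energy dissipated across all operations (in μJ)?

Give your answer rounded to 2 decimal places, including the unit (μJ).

Answer: 42.77 μJ

Derivation:
Initial: C1(2μF, Q=4μC, V=2.00V), C2(4μF, Q=3μC, V=0.75V), C3(5μF, Q=14μC, V=2.80V), C4(2μF, Q=12μC, V=6.00V), C5(2μF, Q=18μC, V=9.00V)
Op 1: CLOSE 5-3: Q_total=32.00, C_total=7.00, V=4.57; Q5=9.14, Q3=22.86; dissipated=27.457
Op 2: CLOSE 3-1: Q_total=26.86, C_total=7.00, V=3.84; Q3=19.18, Q1=7.67; dissipated=4.723
Op 3: CLOSE 2-3: Q_total=22.18, C_total=9.00, V=2.46; Q2=9.86, Q3=12.32; dissipated=10.587
Total dissipated: 42.767 μJ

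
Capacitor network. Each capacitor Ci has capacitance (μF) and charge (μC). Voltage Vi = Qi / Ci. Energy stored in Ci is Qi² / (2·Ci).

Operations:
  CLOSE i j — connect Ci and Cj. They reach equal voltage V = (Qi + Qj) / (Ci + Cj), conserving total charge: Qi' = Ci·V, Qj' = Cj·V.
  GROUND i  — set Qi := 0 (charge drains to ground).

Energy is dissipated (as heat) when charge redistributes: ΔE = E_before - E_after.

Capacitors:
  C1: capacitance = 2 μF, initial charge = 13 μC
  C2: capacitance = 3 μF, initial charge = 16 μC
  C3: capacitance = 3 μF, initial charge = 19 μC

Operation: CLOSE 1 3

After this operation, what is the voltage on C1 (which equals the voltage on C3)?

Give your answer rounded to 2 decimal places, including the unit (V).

Initial: C1(2μF, Q=13μC, V=6.50V), C2(3μF, Q=16μC, V=5.33V), C3(3μF, Q=19μC, V=6.33V)
Op 1: CLOSE 1-3: Q_total=32.00, C_total=5.00, V=6.40; Q1=12.80, Q3=19.20; dissipated=0.017

Answer: 6.40 V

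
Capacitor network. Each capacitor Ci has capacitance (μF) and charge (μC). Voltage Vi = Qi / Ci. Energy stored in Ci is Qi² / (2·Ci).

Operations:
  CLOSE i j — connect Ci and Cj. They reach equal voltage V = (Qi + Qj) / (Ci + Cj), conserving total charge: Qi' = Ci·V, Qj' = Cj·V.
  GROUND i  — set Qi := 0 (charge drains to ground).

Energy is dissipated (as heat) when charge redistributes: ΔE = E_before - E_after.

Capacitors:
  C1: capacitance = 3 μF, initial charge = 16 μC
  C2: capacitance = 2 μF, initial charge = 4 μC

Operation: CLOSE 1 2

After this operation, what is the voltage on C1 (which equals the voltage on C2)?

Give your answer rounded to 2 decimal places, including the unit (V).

Initial: C1(3μF, Q=16μC, V=5.33V), C2(2μF, Q=4μC, V=2.00V)
Op 1: CLOSE 1-2: Q_total=20.00, C_total=5.00, V=4.00; Q1=12.00, Q2=8.00; dissipated=6.667

Answer: 4.00 V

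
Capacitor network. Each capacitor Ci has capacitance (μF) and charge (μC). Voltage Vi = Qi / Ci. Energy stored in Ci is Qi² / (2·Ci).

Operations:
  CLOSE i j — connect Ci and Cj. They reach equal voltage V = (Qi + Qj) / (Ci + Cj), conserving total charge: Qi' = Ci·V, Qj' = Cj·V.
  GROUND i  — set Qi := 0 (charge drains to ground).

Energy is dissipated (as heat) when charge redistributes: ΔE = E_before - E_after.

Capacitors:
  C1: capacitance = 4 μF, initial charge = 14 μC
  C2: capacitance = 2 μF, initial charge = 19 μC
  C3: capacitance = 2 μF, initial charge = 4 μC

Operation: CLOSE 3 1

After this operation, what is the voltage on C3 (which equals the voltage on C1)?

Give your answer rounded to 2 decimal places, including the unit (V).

Answer: 3.00 V

Derivation:
Initial: C1(4μF, Q=14μC, V=3.50V), C2(2μF, Q=19μC, V=9.50V), C3(2μF, Q=4μC, V=2.00V)
Op 1: CLOSE 3-1: Q_total=18.00, C_total=6.00, V=3.00; Q3=6.00, Q1=12.00; dissipated=1.500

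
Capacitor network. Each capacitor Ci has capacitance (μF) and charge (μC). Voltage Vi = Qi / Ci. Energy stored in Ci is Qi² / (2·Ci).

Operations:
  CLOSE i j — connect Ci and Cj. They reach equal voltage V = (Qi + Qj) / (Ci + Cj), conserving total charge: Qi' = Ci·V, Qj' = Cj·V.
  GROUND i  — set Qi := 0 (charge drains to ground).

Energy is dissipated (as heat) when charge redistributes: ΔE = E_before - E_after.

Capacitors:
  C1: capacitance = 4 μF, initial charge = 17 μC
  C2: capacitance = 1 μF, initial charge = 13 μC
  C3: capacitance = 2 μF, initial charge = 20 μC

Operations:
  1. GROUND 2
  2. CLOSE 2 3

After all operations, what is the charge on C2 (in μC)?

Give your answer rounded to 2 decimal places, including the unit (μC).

Answer: 6.67 μC

Derivation:
Initial: C1(4μF, Q=17μC, V=4.25V), C2(1μF, Q=13μC, V=13.00V), C3(2μF, Q=20μC, V=10.00V)
Op 1: GROUND 2: Q2=0; energy lost=84.500
Op 2: CLOSE 2-3: Q_total=20.00, C_total=3.00, V=6.67; Q2=6.67, Q3=13.33; dissipated=33.333
Final charges: Q1=17.00, Q2=6.67, Q3=13.33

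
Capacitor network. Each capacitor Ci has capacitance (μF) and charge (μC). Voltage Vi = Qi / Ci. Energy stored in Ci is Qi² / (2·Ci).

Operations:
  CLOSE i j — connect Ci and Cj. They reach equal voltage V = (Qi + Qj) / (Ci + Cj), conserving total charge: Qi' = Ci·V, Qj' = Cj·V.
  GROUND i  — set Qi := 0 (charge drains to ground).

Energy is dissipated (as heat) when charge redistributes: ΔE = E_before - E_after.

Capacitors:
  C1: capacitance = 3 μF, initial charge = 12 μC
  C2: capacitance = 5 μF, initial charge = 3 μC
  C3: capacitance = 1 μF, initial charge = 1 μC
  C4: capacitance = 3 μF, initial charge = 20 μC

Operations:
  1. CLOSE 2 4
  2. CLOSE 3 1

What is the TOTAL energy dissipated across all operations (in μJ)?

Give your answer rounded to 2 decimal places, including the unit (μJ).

Answer: 37.88 μJ

Derivation:
Initial: C1(3μF, Q=12μC, V=4.00V), C2(5μF, Q=3μC, V=0.60V), C3(1μF, Q=1μC, V=1.00V), C4(3μF, Q=20μC, V=6.67V)
Op 1: CLOSE 2-4: Q_total=23.00, C_total=8.00, V=2.88; Q2=14.38, Q4=8.62; dissipated=34.504
Op 2: CLOSE 3-1: Q_total=13.00, C_total=4.00, V=3.25; Q3=3.25, Q1=9.75; dissipated=3.375
Total dissipated: 37.879 μJ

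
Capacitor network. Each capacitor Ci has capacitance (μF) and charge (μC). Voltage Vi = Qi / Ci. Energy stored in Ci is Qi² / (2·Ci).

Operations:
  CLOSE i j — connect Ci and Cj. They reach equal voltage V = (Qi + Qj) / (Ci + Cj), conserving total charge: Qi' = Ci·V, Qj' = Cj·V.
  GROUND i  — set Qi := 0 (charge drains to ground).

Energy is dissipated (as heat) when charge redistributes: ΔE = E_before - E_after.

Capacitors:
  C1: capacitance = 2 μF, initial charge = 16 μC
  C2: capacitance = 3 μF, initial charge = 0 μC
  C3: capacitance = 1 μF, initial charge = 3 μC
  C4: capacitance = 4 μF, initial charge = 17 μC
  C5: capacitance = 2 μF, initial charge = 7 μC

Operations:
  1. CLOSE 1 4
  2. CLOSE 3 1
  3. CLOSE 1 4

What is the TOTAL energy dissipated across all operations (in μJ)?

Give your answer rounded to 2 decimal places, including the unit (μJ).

Initial: C1(2μF, Q=16μC, V=8.00V), C2(3μF, Q=0μC, V=0.00V), C3(1μF, Q=3μC, V=3.00V), C4(4μF, Q=17μC, V=4.25V), C5(2μF, Q=7μC, V=3.50V)
Op 1: CLOSE 1-4: Q_total=33.00, C_total=6.00, V=5.50; Q1=11.00, Q4=22.00; dissipated=9.375
Op 2: CLOSE 3-1: Q_total=14.00, C_total=3.00, V=4.67; Q3=4.67, Q1=9.33; dissipated=2.083
Op 3: CLOSE 1-4: Q_total=31.33, C_total=6.00, V=5.22; Q1=10.44, Q4=20.89; dissipated=0.463
Total dissipated: 11.921 μJ

Answer: 11.92 μJ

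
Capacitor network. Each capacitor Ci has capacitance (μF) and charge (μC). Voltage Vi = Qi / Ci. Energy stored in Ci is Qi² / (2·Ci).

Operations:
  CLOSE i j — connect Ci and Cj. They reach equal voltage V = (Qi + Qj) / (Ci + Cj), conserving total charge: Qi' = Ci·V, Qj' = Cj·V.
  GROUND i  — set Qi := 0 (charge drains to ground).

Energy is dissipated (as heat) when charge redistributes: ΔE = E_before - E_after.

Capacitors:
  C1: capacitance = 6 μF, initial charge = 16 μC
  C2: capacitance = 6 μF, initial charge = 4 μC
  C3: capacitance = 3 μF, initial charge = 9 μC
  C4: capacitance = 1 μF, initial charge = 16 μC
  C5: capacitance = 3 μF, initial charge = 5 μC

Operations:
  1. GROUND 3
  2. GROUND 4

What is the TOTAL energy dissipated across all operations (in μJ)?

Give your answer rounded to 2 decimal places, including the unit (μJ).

Initial: C1(6μF, Q=16μC, V=2.67V), C2(6μF, Q=4μC, V=0.67V), C3(3μF, Q=9μC, V=3.00V), C4(1μF, Q=16μC, V=16.00V), C5(3μF, Q=5μC, V=1.67V)
Op 1: GROUND 3: Q3=0; energy lost=13.500
Op 2: GROUND 4: Q4=0; energy lost=128.000
Total dissipated: 141.500 μJ

Answer: 141.50 μJ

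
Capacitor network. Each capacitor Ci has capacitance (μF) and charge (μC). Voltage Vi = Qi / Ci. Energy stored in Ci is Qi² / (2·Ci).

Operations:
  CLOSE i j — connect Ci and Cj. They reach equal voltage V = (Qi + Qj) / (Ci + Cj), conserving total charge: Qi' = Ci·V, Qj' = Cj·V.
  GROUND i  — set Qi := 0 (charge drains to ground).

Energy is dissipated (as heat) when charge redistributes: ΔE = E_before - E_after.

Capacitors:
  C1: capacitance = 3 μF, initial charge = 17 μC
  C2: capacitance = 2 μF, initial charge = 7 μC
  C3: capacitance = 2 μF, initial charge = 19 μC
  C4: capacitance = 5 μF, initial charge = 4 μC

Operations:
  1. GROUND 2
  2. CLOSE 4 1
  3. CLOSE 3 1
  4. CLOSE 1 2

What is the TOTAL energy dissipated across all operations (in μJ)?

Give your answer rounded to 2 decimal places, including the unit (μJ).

Initial: C1(3μF, Q=17μC, V=5.67V), C2(2μF, Q=7μC, V=3.50V), C3(2μF, Q=19μC, V=9.50V), C4(5μF, Q=4μC, V=0.80V)
Op 1: GROUND 2: Q2=0; energy lost=12.250
Op 2: CLOSE 4-1: Q_total=21.00, C_total=8.00, V=2.62; Q4=13.12, Q1=7.88; dissipated=22.204
Op 3: CLOSE 3-1: Q_total=26.88, C_total=5.00, V=5.38; Q3=10.75, Q1=16.12; dissipated=28.359
Op 4: CLOSE 1-2: Q_total=16.12, C_total=5.00, V=3.23; Q1=9.68, Q2=6.45; dissipated=17.334
Total dissipated: 80.148 μJ

Answer: 80.15 μJ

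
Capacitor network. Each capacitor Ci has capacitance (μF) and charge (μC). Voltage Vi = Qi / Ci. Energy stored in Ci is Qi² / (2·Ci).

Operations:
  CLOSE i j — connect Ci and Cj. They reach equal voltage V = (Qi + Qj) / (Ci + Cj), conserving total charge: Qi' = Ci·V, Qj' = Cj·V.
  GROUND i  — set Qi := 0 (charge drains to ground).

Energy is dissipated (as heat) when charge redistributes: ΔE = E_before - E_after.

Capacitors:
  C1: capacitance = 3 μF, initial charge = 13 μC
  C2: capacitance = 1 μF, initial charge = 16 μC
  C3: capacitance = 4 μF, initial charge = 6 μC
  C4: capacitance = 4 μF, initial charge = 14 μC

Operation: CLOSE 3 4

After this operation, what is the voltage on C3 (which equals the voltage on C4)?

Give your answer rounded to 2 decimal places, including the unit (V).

Answer: 2.50 V

Derivation:
Initial: C1(3μF, Q=13μC, V=4.33V), C2(1μF, Q=16μC, V=16.00V), C3(4μF, Q=6μC, V=1.50V), C4(4μF, Q=14μC, V=3.50V)
Op 1: CLOSE 3-4: Q_total=20.00, C_total=8.00, V=2.50; Q3=10.00, Q4=10.00; dissipated=4.000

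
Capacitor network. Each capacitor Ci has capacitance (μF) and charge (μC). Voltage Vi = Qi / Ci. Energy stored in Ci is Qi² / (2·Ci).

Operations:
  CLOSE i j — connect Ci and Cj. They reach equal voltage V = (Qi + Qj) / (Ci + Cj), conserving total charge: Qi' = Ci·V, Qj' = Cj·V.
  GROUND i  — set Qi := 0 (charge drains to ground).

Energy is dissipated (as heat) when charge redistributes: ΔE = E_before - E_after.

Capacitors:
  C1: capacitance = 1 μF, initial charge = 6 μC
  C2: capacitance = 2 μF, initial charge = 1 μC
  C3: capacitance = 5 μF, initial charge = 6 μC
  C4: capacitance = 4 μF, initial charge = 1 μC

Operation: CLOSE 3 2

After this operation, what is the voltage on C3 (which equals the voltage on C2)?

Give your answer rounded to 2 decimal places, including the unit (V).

Answer: 1.00 V

Derivation:
Initial: C1(1μF, Q=6μC, V=6.00V), C2(2μF, Q=1μC, V=0.50V), C3(5μF, Q=6μC, V=1.20V), C4(4μF, Q=1μC, V=0.25V)
Op 1: CLOSE 3-2: Q_total=7.00, C_total=7.00, V=1.00; Q3=5.00, Q2=2.00; dissipated=0.350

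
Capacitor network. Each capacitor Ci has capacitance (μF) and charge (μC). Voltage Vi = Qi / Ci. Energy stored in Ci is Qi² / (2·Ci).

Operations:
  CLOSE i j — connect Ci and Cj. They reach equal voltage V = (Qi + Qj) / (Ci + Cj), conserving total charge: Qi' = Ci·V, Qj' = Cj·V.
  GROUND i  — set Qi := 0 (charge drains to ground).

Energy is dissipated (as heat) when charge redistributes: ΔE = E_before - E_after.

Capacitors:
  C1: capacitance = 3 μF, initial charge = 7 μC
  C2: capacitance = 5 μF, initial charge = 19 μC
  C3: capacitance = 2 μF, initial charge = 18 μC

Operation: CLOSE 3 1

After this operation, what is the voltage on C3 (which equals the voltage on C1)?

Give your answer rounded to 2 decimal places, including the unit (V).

Initial: C1(3μF, Q=7μC, V=2.33V), C2(5μF, Q=19μC, V=3.80V), C3(2μF, Q=18μC, V=9.00V)
Op 1: CLOSE 3-1: Q_total=25.00, C_total=5.00, V=5.00; Q3=10.00, Q1=15.00; dissipated=26.667

Answer: 5.00 V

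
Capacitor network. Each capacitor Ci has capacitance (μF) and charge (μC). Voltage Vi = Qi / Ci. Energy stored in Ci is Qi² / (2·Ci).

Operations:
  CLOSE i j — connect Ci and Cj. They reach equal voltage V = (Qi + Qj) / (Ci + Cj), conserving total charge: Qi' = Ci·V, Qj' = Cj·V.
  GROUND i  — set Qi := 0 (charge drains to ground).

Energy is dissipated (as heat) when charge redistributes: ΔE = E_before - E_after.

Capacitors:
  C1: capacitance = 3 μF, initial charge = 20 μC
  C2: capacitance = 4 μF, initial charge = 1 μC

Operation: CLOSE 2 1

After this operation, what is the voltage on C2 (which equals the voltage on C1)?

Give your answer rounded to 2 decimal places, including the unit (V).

Answer: 3.00 V

Derivation:
Initial: C1(3μF, Q=20μC, V=6.67V), C2(4μF, Q=1μC, V=0.25V)
Op 1: CLOSE 2-1: Q_total=21.00, C_total=7.00, V=3.00; Q2=12.00, Q1=9.00; dissipated=35.292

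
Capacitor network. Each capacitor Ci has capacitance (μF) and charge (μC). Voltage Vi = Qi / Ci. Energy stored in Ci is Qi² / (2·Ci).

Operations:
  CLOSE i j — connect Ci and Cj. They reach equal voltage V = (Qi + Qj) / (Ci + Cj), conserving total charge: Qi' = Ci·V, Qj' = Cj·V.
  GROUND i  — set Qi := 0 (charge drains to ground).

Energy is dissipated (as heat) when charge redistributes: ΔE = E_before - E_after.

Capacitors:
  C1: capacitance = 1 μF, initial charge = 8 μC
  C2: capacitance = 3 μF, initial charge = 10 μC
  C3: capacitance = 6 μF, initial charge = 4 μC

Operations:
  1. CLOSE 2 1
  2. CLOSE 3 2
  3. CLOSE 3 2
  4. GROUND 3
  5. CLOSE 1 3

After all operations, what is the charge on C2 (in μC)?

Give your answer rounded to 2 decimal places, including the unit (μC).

Initial: C1(1μF, Q=8μC, V=8.00V), C2(3μF, Q=10μC, V=3.33V), C3(6μF, Q=4μC, V=0.67V)
Op 1: CLOSE 2-1: Q_total=18.00, C_total=4.00, V=4.50; Q2=13.50, Q1=4.50; dissipated=8.167
Op 2: CLOSE 3-2: Q_total=17.50, C_total=9.00, V=1.94; Q3=11.67, Q2=5.83; dissipated=14.694
Op 3: CLOSE 3-2: Q_total=17.50, C_total=9.00, V=1.94; Q3=11.67, Q2=5.83; dissipated=0.000
Op 4: GROUND 3: Q3=0; energy lost=11.343
Op 5: CLOSE 1-3: Q_total=4.50, C_total=7.00, V=0.64; Q1=0.64, Q3=3.86; dissipated=8.679
Final charges: Q1=0.64, Q2=5.83, Q3=3.86

Answer: 5.83 μC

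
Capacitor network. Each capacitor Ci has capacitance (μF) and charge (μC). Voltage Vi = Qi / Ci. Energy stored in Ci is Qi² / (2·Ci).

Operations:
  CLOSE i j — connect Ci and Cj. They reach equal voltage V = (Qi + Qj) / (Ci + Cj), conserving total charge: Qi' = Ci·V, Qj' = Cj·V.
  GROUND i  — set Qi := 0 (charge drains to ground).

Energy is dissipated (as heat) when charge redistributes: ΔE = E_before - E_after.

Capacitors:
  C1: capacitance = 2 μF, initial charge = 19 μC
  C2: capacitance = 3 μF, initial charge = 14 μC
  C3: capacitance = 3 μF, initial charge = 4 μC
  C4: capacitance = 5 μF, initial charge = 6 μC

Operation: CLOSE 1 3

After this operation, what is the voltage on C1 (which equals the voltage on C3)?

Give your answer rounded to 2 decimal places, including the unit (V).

Initial: C1(2μF, Q=19μC, V=9.50V), C2(3μF, Q=14μC, V=4.67V), C3(3μF, Q=4μC, V=1.33V), C4(5μF, Q=6μC, V=1.20V)
Op 1: CLOSE 1-3: Q_total=23.00, C_total=5.00, V=4.60; Q1=9.20, Q3=13.80; dissipated=40.017

Answer: 4.60 V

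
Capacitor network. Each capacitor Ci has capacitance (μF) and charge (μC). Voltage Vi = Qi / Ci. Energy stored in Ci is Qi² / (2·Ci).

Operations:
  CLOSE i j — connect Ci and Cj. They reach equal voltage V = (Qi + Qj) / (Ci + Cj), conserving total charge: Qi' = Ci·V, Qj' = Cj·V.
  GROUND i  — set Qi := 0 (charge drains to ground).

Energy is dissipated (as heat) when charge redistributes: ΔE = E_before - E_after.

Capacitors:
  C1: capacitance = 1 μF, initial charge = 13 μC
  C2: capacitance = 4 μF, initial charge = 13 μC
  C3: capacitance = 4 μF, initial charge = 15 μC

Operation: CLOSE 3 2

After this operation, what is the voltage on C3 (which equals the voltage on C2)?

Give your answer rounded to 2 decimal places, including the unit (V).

Answer: 3.50 V

Derivation:
Initial: C1(1μF, Q=13μC, V=13.00V), C2(4μF, Q=13μC, V=3.25V), C3(4μF, Q=15μC, V=3.75V)
Op 1: CLOSE 3-2: Q_total=28.00, C_total=8.00, V=3.50; Q3=14.00, Q2=14.00; dissipated=0.250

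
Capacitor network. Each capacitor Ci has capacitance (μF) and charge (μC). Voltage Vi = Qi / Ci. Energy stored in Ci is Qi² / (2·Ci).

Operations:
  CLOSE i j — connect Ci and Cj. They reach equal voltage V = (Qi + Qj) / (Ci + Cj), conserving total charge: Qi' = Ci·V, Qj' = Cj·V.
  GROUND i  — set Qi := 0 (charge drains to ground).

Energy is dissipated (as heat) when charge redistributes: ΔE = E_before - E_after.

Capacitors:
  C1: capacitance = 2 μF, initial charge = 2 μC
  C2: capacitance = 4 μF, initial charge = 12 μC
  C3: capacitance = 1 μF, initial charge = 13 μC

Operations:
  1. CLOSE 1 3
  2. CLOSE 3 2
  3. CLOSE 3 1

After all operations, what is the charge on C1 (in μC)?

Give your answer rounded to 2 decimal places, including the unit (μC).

Initial: C1(2μF, Q=2μC, V=1.00V), C2(4μF, Q=12μC, V=3.00V), C3(1μF, Q=13μC, V=13.00V)
Op 1: CLOSE 1-3: Q_total=15.00, C_total=3.00, V=5.00; Q1=10.00, Q3=5.00; dissipated=48.000
Op 2: CLOSE 3-2: Q_total=17.00, C_total=5.00, V=3.40; Q3=3.40, Q2=13.60; dissipated=1.600
Op 3: CLOSE 3-1: Q_total=13.40, C_total=3.00, V=4.47; Q3=4.47, Q1=8.93; dissipated=0.853
Final charges: Q1=8.93, Q2=13.60, Q3=4.47

Answer: 8.93 μC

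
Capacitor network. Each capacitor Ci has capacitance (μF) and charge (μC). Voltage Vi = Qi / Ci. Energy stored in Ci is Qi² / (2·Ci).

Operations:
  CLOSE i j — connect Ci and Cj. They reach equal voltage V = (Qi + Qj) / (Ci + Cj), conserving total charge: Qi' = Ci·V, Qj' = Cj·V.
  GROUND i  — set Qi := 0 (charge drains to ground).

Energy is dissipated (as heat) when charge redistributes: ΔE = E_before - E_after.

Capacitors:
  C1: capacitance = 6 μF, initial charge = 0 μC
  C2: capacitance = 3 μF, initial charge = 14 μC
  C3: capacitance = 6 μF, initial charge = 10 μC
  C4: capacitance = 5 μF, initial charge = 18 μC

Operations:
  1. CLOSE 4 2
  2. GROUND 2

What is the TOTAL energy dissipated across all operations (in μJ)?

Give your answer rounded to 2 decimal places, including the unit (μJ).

Answer: 25.07 μJ

Derivation:
Initial: C1(6μF, Q=0μC, V=0.00V), C2(3μF, Q=14μC, V=4.67V), C3(6μF, Q=10μC, V=1.67V), C4(5μF, Q=18μC, V=3.60V)
Op 1: CLOSE 4-2: Q_total=32.00, C_total=8.00, V=4.00; Q4=20.00, Q2=12.00; dissipated=1.067
Op 2: GROUND 2: Q2=0; energy lost=24.000
Total dissipated: 25.067 μJ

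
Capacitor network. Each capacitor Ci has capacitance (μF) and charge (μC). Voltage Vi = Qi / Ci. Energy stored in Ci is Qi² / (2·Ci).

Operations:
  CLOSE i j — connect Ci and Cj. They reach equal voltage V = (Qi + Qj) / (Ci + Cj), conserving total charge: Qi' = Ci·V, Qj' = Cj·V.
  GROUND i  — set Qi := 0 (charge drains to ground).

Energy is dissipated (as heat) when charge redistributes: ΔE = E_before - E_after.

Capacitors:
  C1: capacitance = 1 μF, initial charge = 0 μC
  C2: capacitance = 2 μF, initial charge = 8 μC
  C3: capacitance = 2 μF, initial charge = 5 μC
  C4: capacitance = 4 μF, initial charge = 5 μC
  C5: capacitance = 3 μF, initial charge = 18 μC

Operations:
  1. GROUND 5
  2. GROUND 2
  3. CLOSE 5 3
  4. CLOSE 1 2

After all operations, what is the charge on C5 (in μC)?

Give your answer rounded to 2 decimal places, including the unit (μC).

Answer: 3.00 μC

Derivation:
Initial: C1(1μF, Q=0μC, V=0.00V), C2(2μF, Q=8μC, V=4.00V), C3(2μF, Q=5μC, V=2.50V), C4(4μF, Q=5μC, V=1.25V), C5(3μF, Q=18μC, V=6.00V)
Op 1: GROUND 5: Q5=0; energy lost=54.000
Op 2: GROUND 2: Q2=0; energy lost=16.000
Op 3: CLOSE 5-3: Q_total=5.00, C_total=5.00, V=1.00; Q5=3.00, Q3=2.00; dissipated=3.750
Op 4: CLOSE 1-2: Q_total=0.00, C_total=3.00, V=0.00; Q1=0.00, Q2=0.00; dissipated=0.000
Final charges: Q1=0.00, Q2=0.00, Q3=2.00, Q4=5.00, Q5=3.00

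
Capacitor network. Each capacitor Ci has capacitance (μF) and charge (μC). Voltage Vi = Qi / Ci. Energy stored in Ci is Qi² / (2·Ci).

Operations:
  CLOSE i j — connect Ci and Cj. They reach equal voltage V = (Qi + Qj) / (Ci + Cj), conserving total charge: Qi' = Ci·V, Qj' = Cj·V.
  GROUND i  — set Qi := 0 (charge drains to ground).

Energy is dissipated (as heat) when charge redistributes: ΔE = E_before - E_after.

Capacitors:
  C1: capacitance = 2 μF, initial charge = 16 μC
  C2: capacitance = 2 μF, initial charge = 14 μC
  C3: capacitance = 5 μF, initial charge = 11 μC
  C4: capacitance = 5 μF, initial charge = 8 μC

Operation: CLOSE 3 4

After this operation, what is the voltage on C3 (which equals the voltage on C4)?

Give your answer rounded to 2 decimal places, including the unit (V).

Answer: 1.90 V

Derivation:
Initial: C1(2μF, Q=16μC, V=8.00V), C2(2μF, Q=14μC, V=7.00V), C3(5μF, Q=11μC, V=2.20V), C4(5μF, Q=8μC, V=1.60V)
Op 1: CLOSE 3-4: Q_total=19.00, C_total=10.00, V=1.90; Q3=9.50, Q4=9.50; dissipated=0.450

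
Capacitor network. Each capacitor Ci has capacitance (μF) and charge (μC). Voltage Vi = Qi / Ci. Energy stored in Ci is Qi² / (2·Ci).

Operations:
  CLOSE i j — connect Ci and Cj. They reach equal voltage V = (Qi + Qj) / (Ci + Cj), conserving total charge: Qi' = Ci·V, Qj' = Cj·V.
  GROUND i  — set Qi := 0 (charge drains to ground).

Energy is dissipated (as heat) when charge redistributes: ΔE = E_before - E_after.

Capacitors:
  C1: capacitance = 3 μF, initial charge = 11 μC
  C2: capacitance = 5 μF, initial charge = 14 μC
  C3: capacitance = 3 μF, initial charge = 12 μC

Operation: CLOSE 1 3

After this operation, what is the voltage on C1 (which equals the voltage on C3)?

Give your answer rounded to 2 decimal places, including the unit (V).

Answer: 3.83 V

Derivation:
Initial: C1(3μF, Q=11μC, V=3.67V), C2(5μF, Q=14μC, V=2.80V), C3(3μF, Q=12μC, V=4.00V)
Op 1: CLOSE 1-3: Q_total=23.00, C_total=6.00, V=3.83; Q1=11.50, Q3=11.50; dissipated=0.083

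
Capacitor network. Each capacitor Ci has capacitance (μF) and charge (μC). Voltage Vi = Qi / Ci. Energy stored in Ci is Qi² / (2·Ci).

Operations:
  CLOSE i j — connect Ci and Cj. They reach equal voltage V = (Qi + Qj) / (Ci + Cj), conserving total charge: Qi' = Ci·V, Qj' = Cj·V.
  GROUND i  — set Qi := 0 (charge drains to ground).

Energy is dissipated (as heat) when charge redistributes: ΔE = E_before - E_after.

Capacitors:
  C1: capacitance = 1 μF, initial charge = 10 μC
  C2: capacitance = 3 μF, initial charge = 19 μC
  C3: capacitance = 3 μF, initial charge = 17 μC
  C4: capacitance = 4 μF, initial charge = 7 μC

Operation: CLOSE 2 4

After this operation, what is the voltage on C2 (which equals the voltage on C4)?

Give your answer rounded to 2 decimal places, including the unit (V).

Initial: C1(1μF, Q=10μC, V=10.00V), C2(3μF, Q=19μC, V=6.33V), C3(3μF, Q=17μC, V=5.67V), C4(4μF, Q=7μC, V=1.75V)
Op 1: CLOSE 2-4: Q_total=26.00, C_total=7.00, V=3.71; Q2=11.14, Q4=14.86; dissipated=18.006

Answer: 3.71 V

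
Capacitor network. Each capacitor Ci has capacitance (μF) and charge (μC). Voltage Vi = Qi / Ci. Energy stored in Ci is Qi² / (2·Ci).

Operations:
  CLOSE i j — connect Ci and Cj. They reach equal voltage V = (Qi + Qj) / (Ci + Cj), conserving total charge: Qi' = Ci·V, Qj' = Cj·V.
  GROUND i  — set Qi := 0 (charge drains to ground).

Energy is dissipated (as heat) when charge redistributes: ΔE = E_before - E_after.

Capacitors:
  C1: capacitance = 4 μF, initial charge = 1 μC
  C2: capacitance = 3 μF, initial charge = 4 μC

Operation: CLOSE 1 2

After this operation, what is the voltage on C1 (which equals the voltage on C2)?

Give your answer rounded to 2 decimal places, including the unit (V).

Answer: 0.71 V

Derivation:
Initial: C1(4μF, Q=1μC, V=0.25V), C2(3μF, Q=4μC, V=1.33V)
Op 1: CLOSE 1-2: Q_total=5.00, C_total=7.00, V=0.71; Q1=2.86, Q2=2.14; dissipated=1.006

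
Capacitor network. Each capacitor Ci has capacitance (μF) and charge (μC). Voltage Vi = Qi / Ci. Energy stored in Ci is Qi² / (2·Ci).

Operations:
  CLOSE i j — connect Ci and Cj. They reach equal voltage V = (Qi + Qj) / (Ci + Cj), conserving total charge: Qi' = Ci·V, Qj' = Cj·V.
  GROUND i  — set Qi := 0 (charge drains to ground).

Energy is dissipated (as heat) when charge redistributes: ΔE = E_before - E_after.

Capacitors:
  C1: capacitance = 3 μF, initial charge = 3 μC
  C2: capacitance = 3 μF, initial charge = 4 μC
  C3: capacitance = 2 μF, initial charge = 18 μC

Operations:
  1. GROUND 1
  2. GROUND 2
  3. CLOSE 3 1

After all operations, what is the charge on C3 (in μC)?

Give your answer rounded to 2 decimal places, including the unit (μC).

Answer: 7.20 μC

Derivation:
Initial: C1(3μF, Q=3μC, V=1.00V), C2(3μF, Q=4μC, V=1.33V), C3(2μF, Q=18μC, V=9.00V)
Op 1: GROUND 1: Q1=0; energy lost=1.500
Op 2: GROUND 2: Q2=0; energy lost=2.667
Op 3: CLOSE 3-1: Q_total=18.00, C_total=5.00, V=3.60; Q3=7.20, Q1=10.80; dissipated=48.600
Final charges: Q1=10.80, Q2=0.00, Q3=7.20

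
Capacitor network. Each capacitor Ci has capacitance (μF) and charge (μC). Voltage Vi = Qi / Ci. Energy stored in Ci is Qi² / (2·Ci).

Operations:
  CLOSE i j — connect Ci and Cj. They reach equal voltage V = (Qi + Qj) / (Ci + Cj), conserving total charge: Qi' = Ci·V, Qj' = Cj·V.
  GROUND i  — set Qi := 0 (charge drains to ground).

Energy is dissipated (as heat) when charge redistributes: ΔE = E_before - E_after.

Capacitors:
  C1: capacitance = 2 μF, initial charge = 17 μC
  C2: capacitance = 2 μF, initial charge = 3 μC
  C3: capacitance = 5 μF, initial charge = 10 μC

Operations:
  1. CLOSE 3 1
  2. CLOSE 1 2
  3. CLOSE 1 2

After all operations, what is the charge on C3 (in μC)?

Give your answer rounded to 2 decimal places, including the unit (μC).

Initial: C1(2μF, Q=17μC, V=8.50V), C2(2μF, Q=3μC, V=1.50V), C3(5μF, Q=10μC, V=2.00V)
Op 1: CLOSE 3-1: Q_total=27.00, C_total=7.00, V=3.86; Q3=19.29, Q1=7.71; dissipated=30.179
Op 2: CLOSE 1-2: Q_total=10.71, C_total=4.00, V=2.68; Q1=5.36, Q2=5.36; dissipated=2.778
Op 3: CLOSE 1-2: Q_total=10.71, C_total=4.00, V=2.68; Q1=5.36, Q2=5.36; dissipated=0.000
Final charges: Q1=5.36, Q2=5.36, Q3=19.29

Answer: 19.29 μC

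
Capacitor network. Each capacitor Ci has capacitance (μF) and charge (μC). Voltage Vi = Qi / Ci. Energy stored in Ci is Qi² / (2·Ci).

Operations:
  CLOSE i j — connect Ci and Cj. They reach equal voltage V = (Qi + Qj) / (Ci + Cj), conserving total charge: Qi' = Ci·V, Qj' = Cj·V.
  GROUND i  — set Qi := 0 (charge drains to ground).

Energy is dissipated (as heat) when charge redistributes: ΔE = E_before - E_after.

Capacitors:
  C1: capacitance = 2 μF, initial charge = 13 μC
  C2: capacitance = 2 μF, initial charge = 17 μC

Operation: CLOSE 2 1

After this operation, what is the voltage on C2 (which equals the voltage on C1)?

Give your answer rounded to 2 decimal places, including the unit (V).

Initial: C1(2μF, Q=13μC, V=6.50V), C2(2μF, Q=17μC, V=8.50V)
Op 1: CLOSE 2-1: Q_total=30.00, C_total=4.00, V=7.50; Q2=15.00, Q1=15.00; dissipated=2.000

Answer: 7.50 V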